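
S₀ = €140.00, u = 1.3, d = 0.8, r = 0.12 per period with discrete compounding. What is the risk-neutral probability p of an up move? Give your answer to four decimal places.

p = 0.6400

Risk-neutral probability p = (1 + 0.12 − 0.8)/(1.3 − 0.8) = 0.3200/0.5000 = 0.6400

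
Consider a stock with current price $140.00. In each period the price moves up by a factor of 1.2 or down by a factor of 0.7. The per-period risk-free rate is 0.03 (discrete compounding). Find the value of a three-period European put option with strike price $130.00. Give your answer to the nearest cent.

Risk-neutral probability p = (1 + 0.03 − 0.7)/(1.2 − 0.7) = 0.3300/0.5000 = 0.6600
Terminal stock prices: S_uuu = 241.9, S_uud = 141.1, S_udd = 82.32, S_ddd = 48.02
Terminal payoffs (K − S): max(-111.9, 0) = 0, max(-11.12, 0) = 0, max(47.68, 0) = 47.68, max(81.98, 0) = 81.98
Node uu (S = 201.6): V_uu = 1/1.03·[0.6600·0.0000 + 0.3400·0.0000] = 0.0000
Node ud (S = 117.6): V_ud = 1/1.03·[0.6600·0.0000 + 0.3400·47.6800] = 15.7390
Node dd (S = 68.6): V_dd = 1/1.03·[0.6600·47.6800 + 0.3400·81.9800] = 57.6136
Node u (S = 168): V_u = 1/1.03·[0.6600·0.0000 + 0.3400·15.7390] = 5.1954
Node d (S = 98): V_d = 1/1.03·[0.6600·15.7390 + 0.3400·57.6136] = 29.1033
Node 0 (S = 140): V_0 = 1/1.03·[0.6600·5.1954 + 0.3400·29.1033] = 12.9360

$12.94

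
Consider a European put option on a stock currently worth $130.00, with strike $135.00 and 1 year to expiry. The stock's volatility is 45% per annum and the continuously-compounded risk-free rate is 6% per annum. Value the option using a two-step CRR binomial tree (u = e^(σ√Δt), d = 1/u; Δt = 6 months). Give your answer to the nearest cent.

CRR parameters: u = e^(σ√Δt) = e^(0.45·√0.5) = 1.3746, d = 1/u = 0.7275
Per-period rate: rΔt = 0.06·0.5 = 0.03, so R = e^0.03 = 1.0305
Risk-neutral probability p = (e^0.03 − 0.7275)/(1.3746 − 0.7275) = 0.3030/0.6472 = 0.4682
Terminal stock prices: S_uu = 245.7, S_ud = 130, S_dd = 68.8
Terminal payoffs (K − S): max(-110.7, 0) = 0, max(5, 0) = 5, max(66.2, 0) = 66.2
Node u (S = 178.7): V_u = e^(−0.03)·[0.4682·0.0000 + 0.5318·5.0000] = 2.5806
Node d (S = 94.57): V_d = e^(−0.03)·[0.4682·5.0000 + 0.5318·66.2045] = 36.4405
Node 0 (S = 130): V_0 = e^(−0.03)·[0.4682·2.5806 + 0.5318·36.4405] = 19.9798

$19.98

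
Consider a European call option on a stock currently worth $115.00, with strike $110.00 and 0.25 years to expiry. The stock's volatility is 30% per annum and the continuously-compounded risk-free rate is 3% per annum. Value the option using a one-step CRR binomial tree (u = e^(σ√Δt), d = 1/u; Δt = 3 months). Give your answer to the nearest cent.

CRR parameters: u = e^(σ√Δt) = e^(0.3·√0.25) = 1.1618, d = 1/u = 0.8607
Per-period rate: rΔt = 0.03·0.25 = 0.0075, so R = e^0.0075 = 1.0075
Risk-neutral probability p = (e^0.0075 − 0.8607)/(1.1618 − 0.8607) = 0.1468/0.3011 = 0.4876
Terminal stock prices: S_u = 133.6, S_d = 98.98
Terminal payoffs (S − K): max(23.61, 0) = 23.61, max(-11.02, 0) = 0
Node 0 (S = 115): V_0 = e^(−0.0075)·[0.4876·23.6109 + 0.5124·0.0000] = 11.4260

$11.43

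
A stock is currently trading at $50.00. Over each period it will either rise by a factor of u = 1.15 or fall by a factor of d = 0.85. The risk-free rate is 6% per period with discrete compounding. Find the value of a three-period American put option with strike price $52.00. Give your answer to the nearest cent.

$3.27

Risk-neutral probability p = (1 + 0.06 − 0.85)/(1.15 − 0.85) = 0.2100/0.3000 = 0.7000
Terminal stock prices: S_uuu = 76.04, S_uud = 56.21, S_udd = 41.54, S_ddd = 30.71
Terminal payoffs (K − S): max(-24.04, 0) = 0, max(-4.206, 0) = 0, max(10.46, 0) = 10.46, max(21.29, 0) = 21.29
Node uu (S = 66.12): continuation = 1/1.06·[0.7000·0.0000 + 0.3000·0.0000] = 0.0000; exercise value = 0.0000 ≤ continuation, so V_uu = 0.0000
Node ud (S = 48.87): continuation = 1/1.06·[0.7000·0.0000 + 0.3000·10.4563] = 2.9593; exercise value = 3.1250 > continuation, so V_ud = 3.1250 (exercise)
Node dd (S = 36.12): continuation = 1/1.06·[0.7000·10.4563 + 0.3000·21.2938] = 12.9316; exercise value = 15.8750 > continuation, so V_dd = 15.8750 (exercise)
Node u (S = 57.5): continuation = 1/1.06·[0.7000·0.0000 + 0.3000·3.1250] = 0.8844; exercise value = 0.0000 ≤ continuation, so V_u = 0.8844
Node d (S = 42.5): continuation = 1/1.06·[0.7000·3.1250 + 0.3000·15.8750] = 6.5566; exercise value = 9.5000 > continuation, so V_d = 9.5000 (exercise)
Node 0 (S = 50): continuation = 1/1.06·[0.7000·0.8844 + 0.3000·9.5000] = 3.2727; exercise value = 2.0000 ≤ continuation, so V_0 = 3.2727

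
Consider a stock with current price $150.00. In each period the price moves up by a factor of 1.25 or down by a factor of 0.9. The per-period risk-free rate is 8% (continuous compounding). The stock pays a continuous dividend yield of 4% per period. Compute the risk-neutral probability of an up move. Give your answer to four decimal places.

p = 0.4023

Per-period risk-free factor R = e^0.08 = 1.0833; dividend-adjusted growth = e^(0.08−0.04) = 1.0408.
Risk-neutral probability p = (1.0408 − 0.9)/(1.25 − 0.9) = 0.1408/0.3500 = 0.4023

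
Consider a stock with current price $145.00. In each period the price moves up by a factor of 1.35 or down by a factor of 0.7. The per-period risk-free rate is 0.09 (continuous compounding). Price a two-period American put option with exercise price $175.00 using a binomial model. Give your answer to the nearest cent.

Risk-neutral probability p = (e^0.09 − 0.7)/(1.35 − 0.7) = 0.3942/0.6500 = 0.6064
Terminal stock prices: S_uu = 264.3, S_ud = 137, S_dd = 71.05
Terminal payoffs (K − S): max(-89.26, 0) = 0, max(37.98, 0) = 37.98, max(104, 0) = 104
Node u (S = 195.8): continuation = e^(−0.09)·[0.6064·0.0000 + 0.3936·37.9750] = 13.6597; exercise value = 0.0000 ≤ continuation, so V_u = 13.6597
Node d (S = 101.5): continuation = e^(−0.09)·[0.6064·37.9750 + 0.3936·103.9500] = 58.4380; exercise value = 73.5000 > continuation, so V_d = 73.5000 (exercise)
Node 0 (S = 145): continuation = e^(−0.09)·[0.6064·13.6597 + 0.3936·73.5000] = 34.0088; exercise value = 30.0000 ≤ continuation, so V_0 = 34.0088

$34.01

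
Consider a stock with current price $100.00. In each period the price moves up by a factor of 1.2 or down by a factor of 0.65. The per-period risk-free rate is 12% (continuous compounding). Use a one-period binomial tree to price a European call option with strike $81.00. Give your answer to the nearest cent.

Risk-neutral probability p = (e^0.12 − 0.65)/(1.2 − 0.65) = 0.4775/0.5500 = 0.8682
Terminal stock prices: S_u = 120, S_d = 65
Terminal payoffs (S − K): max(39, 0) = 39, max(-16, 0) = 0
Node 0 (S = 100): V_0 = e^(−0.12)·[0.8682·39.0000 + 0.1318·0.0000] = 30.0301

$30.03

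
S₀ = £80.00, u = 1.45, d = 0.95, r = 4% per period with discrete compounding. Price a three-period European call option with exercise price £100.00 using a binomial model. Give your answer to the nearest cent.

£6.50

Risk-neutral probability p = (1 + 0.04 − 0.95)/(1.45 − 0.95) = 0.0900/0.5000 = 0.1800
Terminal stock prices: S_uuu = 243.9, S_uud = 159.8, S_udd = 104.7, S_ddd = 68.59
Terminal payoffs (S − K): max(143.9, 0) = 143.9, max(59.79, 0) = 59.79, max(4.69, 0) = 4.69, max(-31.41, 0) = 0
Node uu (S = 168.2): V_uu = 1/1.04·[0.1800·143.8900 + 0.8200·59.7900] = 72.0462
Node ud (S = 110.2): V_ud = 1/1.04·[0.1800·59.7900 + 0.8200·4.6900] = 14.0462
Node dd (S = 72.2): V_dd = 1/1.04·[0.1800·4.6900 + 0.8200·0.0000] = 0.8117
Node u (S = 116): V_u = 1/1.04·[0.1800·72.0462 + 0.8200·14.0462] = 23.5444
Node d (S = 76): V_d = 1/1.04·[0.1800·14.0462 + 0.8200·0.8117] = 3.0711
Node 0 (S = 80): V_0 = 1/1.04·[0.1800·23.5444 + 0.8200·3.0711] = 6.4964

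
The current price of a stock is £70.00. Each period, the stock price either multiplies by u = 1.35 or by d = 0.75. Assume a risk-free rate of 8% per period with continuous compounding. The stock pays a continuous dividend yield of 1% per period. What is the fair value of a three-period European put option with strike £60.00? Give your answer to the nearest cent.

£4.23

Per-period risk-free factor R = e^0.08 = 1.0833; dividend-adjusted growth = e^(0.08−0.01) = 1.0725.
Risk-neutral probability p = (1.0725 − 0.75)/(1.35 − 0.75) = 0.3225/0.6000 = 0.5375
Terminal stock prices: S_uuu = 172.2, S_uud = 95.68, S_udd = 53.16, S_ddd = 29.53
Terminal payoffs (K − S): max(-112.2, 0) = 0, max(-35.68, 0) = 0, max(6.844, 0) = 6.844, max(30.47, 0) = 30.47
Node uu (S = 127.6): V_uu = e^(−0.08)·[0.5375·0.0000 + 0.4625·0.0000] = 0.0000
Node ud (S = 70.88): V_ud = e^(−0.08)·[0.5375·0.0000 + 0.4625·6.8438] = 2.9218
Node dd (S = 39.38): V_dd = e^(−0.08)·[0.5375·6.8438 + 0.4625·30.4688] = 16.4038
Node u (S = 94.5): V_u = e^(−0.08)·[0.5375·0.0000 + 0.4625·2.9218] = 1.2474
Node d (S = 52.5): V_d = e^(−0.08)·[0.5375·2.9218 + 0.4625·16.4038] = 8.4530
Node 0 (S = 70): V_0 = e^(−0.08)·[0.5375·1.2474 + 0.4625·8.4530] = 4.2278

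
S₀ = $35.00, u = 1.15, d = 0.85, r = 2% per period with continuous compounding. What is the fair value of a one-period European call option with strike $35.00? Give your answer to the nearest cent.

$2.92

Risk-neutral probability p = (e^0.02 − 0.85)/(1.15 − 0.85) = 0.1702/0.3000 = 0.5673
Terminal stock prices: S_u = 40.25, S_d = 29.75
Terminal payoffs (S − K): max(5.25, 0) = 5.25, max(-5.25, 0) = 0
Node 0 (S = 35): V_0 = e^(−0.02)·[0.5673·5.2500 + 0.4327·0.0000] = 2.9195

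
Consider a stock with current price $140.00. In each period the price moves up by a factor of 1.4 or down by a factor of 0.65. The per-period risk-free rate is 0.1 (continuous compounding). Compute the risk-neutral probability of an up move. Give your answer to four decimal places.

Risk-neutral probability p = (e^0.1 − 0.65)/(1.4 − 0.65) = 0.4552/0.7500 = 0.6069

p = 0.6069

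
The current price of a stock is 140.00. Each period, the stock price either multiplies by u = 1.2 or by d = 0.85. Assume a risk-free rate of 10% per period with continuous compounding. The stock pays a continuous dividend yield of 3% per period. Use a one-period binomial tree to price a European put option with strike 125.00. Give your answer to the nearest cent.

Per-period risk-free factor R = e^0.1 = 1.1052; dividend-adjusted growth = e^(0.1−0.03) = 1.0725.
Risk-neutral probability p = (1.0725 − 0.85)/(1.2 − 0.85) = 0.2225/0.3500 = 0.6357
Terminal stock prices: S_u = 168, S_d = 119
Terminal payoffs (K − S): max(-43, 0) = 0, max(6, 0) = 6
Node 0 (S = 140): V_0 = e^(−0.1)·[0.6357·0.0000 + 0.3643·6.0000] = 1.9776

1.98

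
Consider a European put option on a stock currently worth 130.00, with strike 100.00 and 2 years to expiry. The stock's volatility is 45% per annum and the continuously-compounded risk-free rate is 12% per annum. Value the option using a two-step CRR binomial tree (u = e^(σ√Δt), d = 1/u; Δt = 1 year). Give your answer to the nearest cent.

8.32

CRR parameters: u = e^(σ√Δt) = e^(0.45·√1) = 1.5683, d = 1/u = 0.6376
Per-period rate: rΔt = 0.12·1 = 0.12, so R = e^0.12 = 1.1275
Risk-neutral probability p = (e^0.12 − 0.6376)/(1.5683 − 0.6376) = 0.4899/0.9307 = 0.5264
Terminal stock prices: S_uu = 319.7, S_ud = 130, S_dd = 52.85
Terminal payoffs (K − S): max(-219.7, 0) = 0, max(-30, 0) = 0, max(47.15, 0) = 47.15
Node u (S = 203.9): V_u = e^(−0.12)·[0.5264·0.0000 + 0.4736·0.0000] = 0.0000
Node d (S = 82.89): V_d = e^(−0.12)·[0.5264·0.0000 + 0.4736·47.1459] = 19.8054
Node 0 (S = 130): V_0 = e^(−0.12)·[0.5264·0.0000 + 0.4736·19.8054] = 8.3200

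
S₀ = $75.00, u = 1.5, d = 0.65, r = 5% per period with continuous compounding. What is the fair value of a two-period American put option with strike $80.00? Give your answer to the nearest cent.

Risk-neutral probability p = (e^0.05 − 0.65)/(1.5 − 0.65) = 0.4013/0.8500 = 0.4721
Terminal stock prices: S_uu = 168.8, S_ud = 73.12, S_dd = 31.69
Terminal payoffs (K − S): max(-88.75, 0) = 0, max(6.875, 0) = 6.875, max(48.31, 0) = 48.31
Node u (S = 112.5): continuation = e^(−0.05)·[0.4721·0.0000 + 0.5279·6.8750] = 3.4524; exercise value = 0.0000 ≤ continuation, so V_u = 3.4524
Node d (S = 48.75): continuation = e^(−0.05)·[0.4721·6.8750 + 0.5279·48.3125] = 27.3484; exercise value = 31.2500 > continuation, so V_d = 31.2500 (exercise)
Node 0 (S = 75): continuation = e^(−0.05)·[0.4721·3.4524 + 0.5279·31.2500] = 17.2431; exercise value = 5.0000 ≤ continuation, so V_0 = 17.2431

$17.24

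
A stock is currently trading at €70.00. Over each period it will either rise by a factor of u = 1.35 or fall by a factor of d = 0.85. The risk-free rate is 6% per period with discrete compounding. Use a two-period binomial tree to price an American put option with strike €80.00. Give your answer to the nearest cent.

€11.22

Risk-neutral probability p = (1 + 0.06 − 0.85)/(1.35 − 0.85) = 0.2100/0.5000 = 0.4200
Terminal stock prices: S_uu = 127.6, S_ud = 80.33, S_dd = 50.57
Terminal payoffs (K − S): max(-47.58, 0) = 0, max(-0.325, 0) = 0, max(29.43, 0) = 29.43
Node u (S = 94.5): continuation = 1/1.06·[0.4200·0.0000 + 0.5800·0.0000] = 0.0000; exercise value = 0.0000 ≤ continuation, so V_u = 0.0000
Node d (S = 59.5): continuation = 1/1.06·[0.4200·0.0000 + 0.5800·29.4250] = 16.1005; exercise value = 20.5000 > continuation, so V_d = 20.5000 (exercise)
Node 0 (S = 70): continuation = 1/1.06·[0.4200·0.0000 + 0.5800·20.5000] = 11.2170; exercise value = 10.0000 ≤ continuation, so V_0 = 11.2170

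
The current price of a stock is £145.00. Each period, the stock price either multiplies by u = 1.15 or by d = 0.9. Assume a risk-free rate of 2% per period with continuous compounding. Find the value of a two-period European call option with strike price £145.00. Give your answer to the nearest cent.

£12.82

Risk-neutral probability p = (e^0.02 − 0.9)/(1.15 − 0.9) = 0.1202/0.2500 = 0.4808
Terminal stock prices: S_uu = 191.8, S_ud = 150.1, S_dd = 117.5
Terminal payoffs (S − K): max(46.76, 0) = 46.76, max(5.075, 0) = 5.075, max(-27.55, 0) = 0
Node u (S = 166.8): V_u = e^(−0.02)·[0.4808·46.7625 + 0.5192·5.0750] = 24.6212
Node d (S = 130.5): V_d = e^(−0.02)·[0.4808·5.0750 + 0.5192·0.0000] = 2.3918
Node 0 (S = 145): V_0 = e^(−0.02)·[0.4808·24.6212 + 0.5192·2.3918] = 12.8208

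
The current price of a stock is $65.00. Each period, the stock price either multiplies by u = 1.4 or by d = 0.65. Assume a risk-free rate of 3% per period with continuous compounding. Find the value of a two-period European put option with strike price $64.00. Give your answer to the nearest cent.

$10.64

Risk-neutral probability p = (e^0.03 − 0.65)/(1.4 − 0.65) = 0.3805/0.7500 = 0.5073
Terminal stock prices: S_uu = 127.4, S_ud = 59.15, S_dd = 27.46
Terminal payoffs (K − S): max(-63.4, 0) = 0, max(4.85, 0) = 4.85, max(36.54, 0) = 36.54
Node u (S = 91): V_u = e^(−0.03)·[0.5073·0.0000 + 0.4927·4.8500] = 2.3191
Node d (S = 42.25): V_d = e^(−0.03)·[0.5073·4.8500 + 0.4927·36.5375] = 19.8585
Node 0 (S = 65): V_0 = e^(−0.03)·[0.5073·2.3191 + 0.4927·19.8585] = 10.6373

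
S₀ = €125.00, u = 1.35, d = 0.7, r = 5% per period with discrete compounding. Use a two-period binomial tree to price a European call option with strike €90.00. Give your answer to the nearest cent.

€48.92

Risk-neutral probability p = (1 + 0.05 − 0.7)/(1.35 − 0.7) = 0.3500/0.6500 = 0.5385
Terminal stock prices: S_uu = 227.8, S_ud = 118.1, S_dd = 61.25
Terminal payoffs (S − K): max(137.8, 0) = 137.8, max(28.12, 0) = 28.12, max(-28.75, 0) = 0
Node u (S = 168.8): V_u = 1/1.05·[0.5385·137.8125 + 0.4615·28.1250] = 83.0357
Node d (S = 87.5): V_d = 1/1.05·[0.5385·28.1250 + 0.4615·0.0000] = 14.4231
Node 0 (S = 125): V_0 = 1/1.05·[0.5385·83.0357 + 0.4615·14.4231] = 48.9222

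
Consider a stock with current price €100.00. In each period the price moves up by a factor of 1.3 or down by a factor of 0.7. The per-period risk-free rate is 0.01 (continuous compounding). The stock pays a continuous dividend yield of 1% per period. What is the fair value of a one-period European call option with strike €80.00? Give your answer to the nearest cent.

€24.75

Per-period risk-free factor R = e^0.01 = 1.0101; dividend-adjusted growth = e^(0.01−0.01) = 1.0000.
Risk-neutral probability p = (1.0000 − 0.7)/(1.3 − 0.7) = 0.3000/0.6000 = 0.5000
Terminal stock prices: S_u = 130, S_d = 70
Terminal payoffs (S − K): max(50, 0) = 50, max(-10, 0) = 0
Node 0 (S = 100): V_0 = e^(−0.01)·[0.5000·50.0000 + 0.5000·0.0000] = 24.7512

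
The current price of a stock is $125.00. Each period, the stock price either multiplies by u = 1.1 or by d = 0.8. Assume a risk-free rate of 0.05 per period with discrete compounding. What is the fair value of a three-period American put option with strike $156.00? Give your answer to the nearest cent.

Risk-neutral probability p = (1 + 0.05 − 0.8)/(1.1 − 0.8) = 0.2500/0.3000 = 0.8333
Terminal stock prices: S_uuu = 166.4, S_uud = 121, S_udd = 88, S_ddd = 64
Terminal payoffs (K − S): max(-10.38, 0) = 0, max(35, 0) = 35, max(68, 0) = 68, max(92, 0) = 92
Node uu (S = 151.3): continuation = 1/1.05·[0.8333·0.0000 + 0.1667·35.0000] = 5.5556; exercise value = 4.7500 ≤ continuation, so V_uu = 5.5556
Node ud (S = 110): continuation = 1/1.05·[0.8333·35.0000 + 0.1667·68.0000] = 38.5714; exercise value = 46.0000 > continuation, so V_ud = 46.0000 (exercise)
Node dd (S = 80): continuation = 1/1.05·[0.8333·68.0000 + 0.1667·92.0000] = 68.5714; exercise value = 76.0000 > continuation, so V_dd = 76.0000 (exercise)
Node u (S = 137.5): continuation = 1/1.05·[0.8333·5.5556 + 0.1667·46.0000] = 11.7108; exercise value = 18.5000 > continuation, so V_u = 18.5000 (exercise)
Node d (S = 100): continuation = 1/1.05·[0.8333·46.0000 + 0.1667·76.0000] = 48.5714; exercise value = 56.0000 > continuation, so V_d = 56.0000 (exercise)
Node 0 (S = 125): continuation = 1/1.05·[0.8333·18.5000 + 0.1667·56.0000] = 23.5714; exercise value = 31.0000 > continuation, so V_0 = 31.0000 (exercise)

$31.00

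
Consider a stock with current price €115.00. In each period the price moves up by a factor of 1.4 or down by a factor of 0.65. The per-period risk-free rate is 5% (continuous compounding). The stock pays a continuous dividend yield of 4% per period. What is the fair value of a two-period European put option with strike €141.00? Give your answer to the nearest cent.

€39.02

Per-period risk-free factor R = e^0.05 = 1.0513; dividend-adjusted growth = e^(0.05−0.04) = 1.0101.
Risk-neutral probability p = (1.0101 − 0.65)/(1.4 − 0.65) = 0.3601/0.7500 = 0.4801
Terminal stock prices: S_uu = 225.4, S_ud = 104.7, S_dd = 48.59
Terminal payoffs (K − S): max(-84.4, 0) = 0, max(36.35, 0) = 36.35, max(92.41, 0) = 92.41
Node u (S = 161): V_u = e^(−0.05)·[0.4801·0.0000 + 0.5199·36.3500] = 17.9778
Node d (S = 74.75): V_d = e^(−0.05)·[0.4801·36.3500 + 0.5199·92.4125] = 62.3043
Node 0 (S = 115): V_0 = e^(−0.05)·[0.4801·17.9778 + 0.5199·62.3043] = 39.0239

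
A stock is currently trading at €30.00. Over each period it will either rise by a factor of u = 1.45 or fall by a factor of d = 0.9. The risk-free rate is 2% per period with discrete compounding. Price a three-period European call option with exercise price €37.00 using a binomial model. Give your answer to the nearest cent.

Risk-neutral probability p = (1 + 0.02 − 0.9)/(1.45 − 0.9) = 0.1200/0.5500 = 0.2182
Terminal stock prices: S_uuu = 91.46, S_uud = 56.77, S_udd = 35.23, S_ddd = 21.87
Terminal payoffs (S − K): max(54.46, 0) = 54.46, max(19.77, 0) = 19.77, max(-1.765, 0) = 0, max(-15.13, 0) = 0
Node uu (S = 63.08): V_uu = 1/1.02·[0.2182·54.4587 + 0.7818·19.7675] = 26.8005
Node ud (S = 39.15): V_ud = 1/1.02·[0.2182·19.7675 + 0.7818·0.0000] = 4.2283
Node dd (S = 24.3): V_dd = 1/1.02·[0.2182·0.0000 + 0.7818·0.0000] = 0.0000
Node u (S = 43.5): V_u = 1/1.02·[0.2182·26.8005 + 0.7818·4.2283] = 8.9737
Node d (S = 27): V_d = 1/1.02·[0.2182·4.2283 + 0.7818·0.0000] = 0.9045
Node 0 (S = 30): V_0 = 1/1.02·[0.2182·8.9737 + 0.7818·0.9045] = 2.6128

€2.61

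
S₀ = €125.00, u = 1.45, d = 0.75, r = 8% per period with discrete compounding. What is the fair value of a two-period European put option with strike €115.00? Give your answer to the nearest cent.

Risk-neutral probability p = (1 + 0.08 − 0.75)/(1.45 − 0.75) = 0.3300/0.7000 = 0.4714
Terminal stock prices: S_uu = 262.8, S_ud = 135.9, S_dd = 70.31
Terminal payoffs (K − S): max(-147.8, 0) = 0, max(-20.94, 0) = 0, max(44.69, 0) = 44.69
Node u (S = 181.2): V_u = 1/1.08·[0.4714·0.0000 + 0.5286·0.0000] = 0.0000
Node d (S = 93.75): V_d = 1/1.08·[0.4714·0.0000 + 0.5286·44.6875] = 21.8709
Node 0 (S = 125): V_0 = 1/1.08·[0.4714·0.0000 + 0.5286·21.8709] = 10.7040

€10.70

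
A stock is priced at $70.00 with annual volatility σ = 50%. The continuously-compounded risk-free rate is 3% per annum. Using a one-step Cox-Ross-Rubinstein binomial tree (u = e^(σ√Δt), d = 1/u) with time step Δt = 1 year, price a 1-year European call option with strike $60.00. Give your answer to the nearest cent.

$21.87

CRR parameters: u = e^(σ√Δt) = e^(0.5·√1) = 1.6487, d = 1/u = 0.6065
Per-period rate: rΔt = 0.03·1 = 0.03, so R = e^0.03 = 1.0305
Risk-neutral probability p = (e^0.03 − 0.6065)/(1.6487 − 0.6065) = 0.4239/1.0422 = 0.4068
Terminal stock prices: S_u = 115.4, S_d = 42.46
Terminal payoffs (S − K): max(55.41, 0) = 55.41, max(-17.54, 0) = 0
Node 0 (S = 70): V_0 = e^(−0.03)·[0.4068·55.4105 + 0.5932·0.0000] = 21.8728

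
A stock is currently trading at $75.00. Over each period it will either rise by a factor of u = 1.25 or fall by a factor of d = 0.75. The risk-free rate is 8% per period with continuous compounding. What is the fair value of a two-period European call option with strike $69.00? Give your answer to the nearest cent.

Risk-neutral probability p = (e^0.08 − 0.75)/(1.25 − 0.75) = 0.3333/0.5000 = 0.6666
Terminal stock prices: S_uu = 117.2, S_ud = 70.31, S_dd = 42.19
Terminal payoffs (S − K): max(48.19, 0) = 48.19, max(1.312, 0) = 1.312, max(-26.81, 0) = 0
Node u (S = 93.75): V_u = e^(−0.08)·[0.6666·48.1875 + 0.3334·1.3125] = 30.0550
Node d (S = 56.25): V_d = e^(−0.08)·[0.6666·1.3125 + 0.3334·0.0000] = 0.8076
Node 0 (S = 75): V_0 = e^(−0.08)·[0.6666·30.0550 + 0.3334·0.8076] = 18.7422

$18.74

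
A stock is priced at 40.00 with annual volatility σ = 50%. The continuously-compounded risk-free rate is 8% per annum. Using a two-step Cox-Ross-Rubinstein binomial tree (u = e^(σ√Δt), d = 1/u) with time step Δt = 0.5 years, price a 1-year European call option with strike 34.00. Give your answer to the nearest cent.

12.33

CRR parameters: u = e^(σ√Δt) = e^(0.5·√0.5) = 1.4241, d = 1/u = 0.7022
Per-period rate: rΔt = 0.08·0.5 = 0.04, so R = e^0.04 = 1.0408
Risk-neutral probability p = (e^0.04 − 0.7022)/(1.4241 − 0.7022) = 0.3386/0.7219 = 0.4691
Terminal stock prices: S_uu = 81.12, S_ud = 40, S_dd = 19.72
Terminal payoffs (S − K): max(47.12, 0) = 47.12, max(6, 0) = 6, max(-14.28, 0) = 0
Node u (S = 56.96): V_u = e^(−0.04)·[0.4691·47.1246 + 0.5309·6.0000] = 24.2979
Node d (S = 28.09): V_d = e^(−0.04)·[0.4691·6.0000 + 0.5309·0.0000] = 2.7040
Node 0 (S = 40): V_0 = e^(−0.04)·[0.4691·24.2979 + 0.5309·2.7040] = 12.3295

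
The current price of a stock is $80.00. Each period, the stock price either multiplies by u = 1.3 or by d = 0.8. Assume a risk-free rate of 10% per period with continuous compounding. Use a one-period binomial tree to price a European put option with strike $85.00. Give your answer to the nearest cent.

$7.40

Risk-neutral probability p = (e^0.1 − 0.8)/(1.3 − 0.8) = 0.3052/0.5000 = 0.6103
Terminal stock prices: S_u = 104, S_d = 64
Terminal payoffs (K − S): max(-19, 0) = 0, max(21, 0) = 21
Node 0 (S = 80): V_0 = e^(−0.1)·[0.6103·0.0000 + 0.3897·21.0000] = 7.4041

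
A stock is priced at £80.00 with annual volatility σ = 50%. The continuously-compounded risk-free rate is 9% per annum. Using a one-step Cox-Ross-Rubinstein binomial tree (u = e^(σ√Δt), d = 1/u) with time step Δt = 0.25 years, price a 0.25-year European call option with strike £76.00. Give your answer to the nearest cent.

£12.62

CRR parameters: u = e^(σ√Δt) = e^(0.5·√0.25) = 1.2840, d = 1/u = 0.7788
Per-period rate: rΔt = 0.09·0.25 = 0.0225, so R = e^0.0225 = 1.0228
Risk-neutral probability p = (e^0.0225 − 0.7788)/(1.2840 − 0.7788) = 0.2440/0.5052 = 0.4829
Terminal stock prices: S_u = 102.7, S_d = 62.3
Terminal payoffs (S − K): max(26.72, 0) = 26.72, max(-13.7, 0) = 0
Node 0 (S = 80): V_0 = e^(−0.0225)·[0.4829·26.7220 + 0.5171·0.0000] = 12.6160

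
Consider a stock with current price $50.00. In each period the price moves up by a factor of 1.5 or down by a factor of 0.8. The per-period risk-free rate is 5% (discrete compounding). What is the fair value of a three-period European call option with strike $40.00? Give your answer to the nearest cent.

$18.75

Risk-neutral probability p = (1 + 0.05 − 0.8)/(1.5 − 0.8) = 0.2500/0.7000 = 0.3571
Terminal stock prices: S_uuu = 168.8, S_uud = 90, S_udd = 48, S_ddd = 25.6
Terminal payoffs (S − K): max(128.8, 0) = 128.8, max(50, 0) = 50, max(8, 0) = 8, max(-14.4, 0) = 0
Node uu (S = 112.5): V_uu = 1/1.05·[0.3571·128.7500 + 0.6429·50.0000] = 74.4048
Node ud (S = 60): V_ud = 1/1.05·[0.3571·50.0000 + 0.6429·8.0000] = 21.9048
Node dd (S = 32): V_dd = 1/1.05·[0.3571·8.0000 + 0.6429·0.0000] = 2.7211
Node u (S = 75): V_u = 1/1.05·[0.3571·74.4048 + 0.6429·21.9048] = 38.7188
Node d (S = 40): V_d = 1/1.05·[0.3571·21.9048 + 0.6429·2.7211] = 9.1166
Node 0 (S = 50): V_0 = 1/1.05·[0.3571·38.7188 + 0.6429·9.1166] = 18.7512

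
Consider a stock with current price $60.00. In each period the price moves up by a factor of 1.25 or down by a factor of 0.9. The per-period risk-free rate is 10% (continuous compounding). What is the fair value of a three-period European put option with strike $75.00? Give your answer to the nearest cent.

Risk-neutral probability p = (e^0.1 − 0.9)/(1.25 − 0.9) = 0.2052/0.3500 = 0.5862
Terminal stock prices: S_uuu = 117.2, S_uud = 84.38, S_udd = 60.75, S_ddd = 43.74
Terminal payoffs (K − S): max(-42.19, 0) = 0, max(-9.375, 0) = 0, max(14.25, 0) = 14.25, max(31.26, 0) = 31.26
Node uu (S = 93.75): V_uu = e^(−0.1)·[0.5862·0.0000 + 0.4138·0.0000] = 0.0000
Node ud (S = 67.5): V_ud = e^(−0.1)·[0.5862·0.0000 + 0.4138·14.2500] = 5.3355
Node dd (S = 48.6): V_dd = e^(−0.1)·[0.5862·14.2500 + 0.4138·31.2600] = 19.2628
Node u (S = 75): V_u = e^(−0.1)·[0.5862·0.0000 + 0.4138·5.3355] = 1.9977
Node d (S = 54): V_d = e^(−0.1)·[0.5862·5.3355 + 0.4138·19.2628] = 10.0424
Node 0 (S = 60): V_0 = e^(−0.1)·[0.5862·1.9977 + 0.4138·10.0424] = 4.8197

$4.82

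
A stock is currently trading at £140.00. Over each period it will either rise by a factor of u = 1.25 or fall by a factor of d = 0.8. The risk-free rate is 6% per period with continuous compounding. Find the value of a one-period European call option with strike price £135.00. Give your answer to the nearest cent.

£21.92

Risk-neutral probability p = (e^0.06 − 0.8)/(1.25 − 0.8) = 0.2618/0.4500 = 0.5819
Terminal stock prices: S_u = 175, S_d = 112
Terminal payoffs (S − K): max(40, 0) = 40, max(-23, 0) = 0
Node 0 (S = 140): V_0 = e^(−0.06)·[0.5819·40.0000 + 0.4181·0.0000] = 21.9190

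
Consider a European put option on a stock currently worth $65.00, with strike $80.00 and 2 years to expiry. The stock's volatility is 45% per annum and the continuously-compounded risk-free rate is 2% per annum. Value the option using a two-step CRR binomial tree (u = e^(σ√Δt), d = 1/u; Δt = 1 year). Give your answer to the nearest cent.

CRR parameters: u = e^(σ√Δt) = e^(0.45·√1) = 1.5683, d = 1/u = 0.6376
Per-period rate: rΔt = 0.02·1 = 0.02, so R = e^0.02 = 1.0202
Risk-neutral probability p = (e^0.02 − 0.6376)/(1.5683 − 0.6376) = 0.3826/0.9307 = 0.4111
Terminal stock prices: S_uu = 159.9, S_ud = 65, S_dd = 26.43
Terminal payoffs (K − S): max(-79.87, 0) = 0, max(15, 0) = 15, max(53.57, 0) = 53.57
Node u (S = 101.9): V_u = e^(−0.02)·[0.4111·0.0000 + 0.5889·15.0000] = 8.6591
Node d (S = 41.45): V_d = e^(−0.02)·[0.4111·15.0000 + 0.5889·53.5730] = 36.9701
Node 0 (S = 65): V_0 = e^(−0.02)·[0.4111·8.6591 + 0.5889·36.9701] = 24.8307

$24.83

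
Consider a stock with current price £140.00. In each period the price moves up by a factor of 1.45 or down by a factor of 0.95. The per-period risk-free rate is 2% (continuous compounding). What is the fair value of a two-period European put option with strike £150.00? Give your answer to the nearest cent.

Risk-neutral probability p = (e^0.02 − 0.95)/(1.45 − 0.95) = 0.0702/0.5000 = 0.1404
Terminal stock prices: S_uu = 294.4, S_ud = 192.8, S_dd = 126.3
Terminal payoffs (K − S): max(-144.4, 0) = 0, max(-42.85, 0) = 0, max(23.65, 0) = 23.65
Node u (S = 203): V_u = e^(−0.02)·[0.1404·0.0000 + 0.8596·0.0000] = 0.0000
Node d (S = 133): V_d = e^(−0.02)·[0.1404·0.0000 + 0.8596·23.6500] = 19.9269
Node 0 (S = 140): V_0 = e^(−0.02)·[0.1404·0.0000 + 0.8596·19.9269] = 16.7900

£16.79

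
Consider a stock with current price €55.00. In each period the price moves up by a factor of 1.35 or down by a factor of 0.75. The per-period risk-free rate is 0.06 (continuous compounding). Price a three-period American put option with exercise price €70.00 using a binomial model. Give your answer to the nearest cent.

Risk-neutral probability p = (e^0.06 − 0.75)/(1.35 − 0.75) = 0.3118/0.6000 = 0.5197
Terminal stock prices: S_uuu = 135.3, S_uud = 75.18, S_udd = 41.77, S_ddd = 23.2
Terminal payoffs (K − S): max(-65.32, 0) = 0, max(-5.178, 0) = 0, max(28.23, 0) = 28.23, max(46.8, 0) = 46.8
Node uu (S = 100.2): continuation = e^(−0.06)·[0.5197·0.0000 + 0.4803·0.0000] = 0.0000; exercise value = 0.0000 ≤ continuation, so V_uu = 0.0000
Node ud (S = 55.69): continuation = e^(−0.06)·[0.5197·0.0000 + 0.4803·28.2344] = 12.7705; exercise value = 14.3125 > continuation, so V_ud = 14.3125 (exercise)
Node dd (S = 30.94): continuation = e^(−0.06)·[0.5197·28.2344 + 0.4803·46.7969] = 34.9860; exercise value = 39.0625 > continuation, so V_dd = 39.0625 (exercise)
Node u (S = 74.25): continuation = e^(−0.06)·[0.5197·0.0000 + 0.4803·14.3125] = 6.4736; exercise value = 0.0000 ≤ continuation, so V_u = 6.4736
Node d (S = 41.25): continuation = e^(−0.06)·[0.5197·14.3125 + 0.4803·39.0625] = 24.6735; exercise value = 28.7500 > continuation, so V_d = 28.7500 (exercise)
Node 0 (S = 55): continuation = e^(−0.06)·[0.5197·6.4736 + 0.4803·28.7500] = 16.1723; exercise value = 15.0000 ≤ continuation, so V_0 = 16.1723

€16.17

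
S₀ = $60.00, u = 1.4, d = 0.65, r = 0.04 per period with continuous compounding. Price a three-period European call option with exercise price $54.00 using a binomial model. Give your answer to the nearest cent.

$21.65

Risk-neutral probability p = (e^0.04 − 0.65)/(1.4 − 0.65) = 0.3908/0.7500 = 0.5211
Terminal stock prices: S_uuu = 164.6, S_uud = 76.44, S_udd = 35.49, S_ddd = 16.48
Terminal payoffs (S − K): max(110.6, 0) = 110.6, max(22.44, 0) = 22.44, max(-18.51, 0) = 0, max(-37.52, 0) = 0
Node uu (S = 117.6): V_uu = e^(−0.04)·[0.5211·110.6400 + 0.4789·22.4400] = 65.7174
Node ud (S = 54.6): V_ud = e^(−0.04)·[0.5211·22.4400 + 0.4789·0.0000] = 11.2346
Node dd (S = 25.35): V_dd = e^(−0.04)·[0.5211·0.0000 + 0.4789·0.0000] = 0.0000
Node u (S = 84): V_u = e^(−0.04)·[0.5211·65.7174 + 0.4789·11.2346] = 38.0708
Node d (S = 39): V_d = e^(−0.04)·[0.5211·11.2346 + 0.4789·0.0000] = 5.6246
Node 0 (S = 60): V_0 = e^(−0.04)·[0.5211·38.0708 + 0.4789·5.6246] = 21.6482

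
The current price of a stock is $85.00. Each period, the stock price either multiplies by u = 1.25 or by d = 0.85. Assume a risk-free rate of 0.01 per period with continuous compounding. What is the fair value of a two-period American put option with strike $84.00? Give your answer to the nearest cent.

Risk-neutral probability p = (e^0.01 − 0.85)/(1.25 − 0.85) = 0.1601/0.4000 = 0.4001
Terminal stock prices: S_uu = 132.8, S_ud = 90.31, S_dd = 61.41
Terminal payoffs (K − S): max(-48.81, 0) = 0, max(-6.312, 0) = 0, max(22.59, 0) = 22.59
Node u (S = 106.2): continuation = e^(−0.01)·[0.4001·0.0000 + 0.5999·0.0000] = 0.0000; exercise value = 0.0000 ≤ continuation, so V_u = 0.0000
Node d (S = 72.25): continuation = e^(−0.01)·[0.4001·0.0000 + 0.5999·22.5875] = 13.4148; exercise value = 11.7500 ≤ continuation, so V_d = 13.4148
Node 0 (S = 85): continuation = e^(−0.01)·[0.4001·0.0000 + 0.5999·13.4148] = 7.9672; exercise value = 0.0000 ≤ continuation, so V_0 = 7.9672

$7.97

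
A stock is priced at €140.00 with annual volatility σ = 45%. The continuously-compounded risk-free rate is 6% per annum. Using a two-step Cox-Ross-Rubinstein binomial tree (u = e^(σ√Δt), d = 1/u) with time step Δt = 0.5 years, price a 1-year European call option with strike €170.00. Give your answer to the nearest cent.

€19.52

CRR parameters: u = e^(σ√Δt) = e^(0.45·√0.5) = 1.3746, d = 1/u = 0.7275
Per-period rate: rΔt = 0.06·0.5 = 0.03, so R = e^0.03 = 1.0305
Risk-neutral probability p = (e^0.03 − 0.7275)/(1.3746 − 0.7275) = 0.3030/0.6472 = 0.4682
Terminal stock prices: S_uu = 264.6, S_ud = 140, S_dd = 74.09
Terminal payoffs (S − K): max(94.55, 0) = 94.55, max(-30, 0) = 0, max(-95.91, 0) = 0
Node u (S = 192.5): V_u = e^(−0.03)·[0.4682·94.5522 + 0.5318·0.0000] = 42.9584
Node d (S = 101.8): V_d = e^(−0.03)·[0.4682·0.0000 + 0.5318·0.0000] = 0.0000
Node 0 (S = 140): V_0 = e^(−0.03)·[0.4682·42.9584 + 0.5318·0.0000] = 19.5175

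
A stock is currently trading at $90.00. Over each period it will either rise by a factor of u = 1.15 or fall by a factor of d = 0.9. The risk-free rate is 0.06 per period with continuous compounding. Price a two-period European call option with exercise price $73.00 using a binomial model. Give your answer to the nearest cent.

Risk-neutral probability p = (e^0.06 − 0.9)/(1.15 − 0.9) = 0.1618/0.2500 = 0.6473
Terminal stock prices: S_uu = 119, S_ud = 93.15, S_dd = 72.9
Terminal payoffs (S − K): max(46.02, 0) = 46.02, max(20.15, 0) = 20.15, max(-0.1, 0) = 0
Node u (S = 103.5): V_u = e^(−0.06)·[0.6473·46.0250 + 0.3527·20.1500] = 34.7512
Node d (S = 81): V_d = e^(−0.06)·[0.6473·20.1500 + 0.3527·0.0000] = 12.2844
Node 0 (S = 90): V_0 = e^(−0.06)·[0.6473·34.7512 + 0.3527·12.2844] = 25.2658

$25.27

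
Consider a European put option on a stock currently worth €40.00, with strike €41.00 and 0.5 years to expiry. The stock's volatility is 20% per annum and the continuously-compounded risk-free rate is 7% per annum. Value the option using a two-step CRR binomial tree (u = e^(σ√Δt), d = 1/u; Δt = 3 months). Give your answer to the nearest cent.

CRR parameters: u = e^(σ√Δt) = e^(0.2·√0.25) = 1.1052, d = 1/u = 0.9048
Per-period rate: rΔt = 0.07·0.25 = 0.0175, so R = e^0.0175 = 1.0177
Risk-neutral probability p = (e^0.0175 − 0.9048)/(1.1052 − 0.9048) = 0.1128/0.2003 = 0.5631
Terminal stock prices: S_uu = 48.86, S_ud = 40, S_dd = 32.75
Terminal payoffs (K − S): max(-7.856, 0) = 0, max(1, 0) = 1, max(8.251, 0) = 8.251
Node u (S = 44.21): V_u = e^(−0.0175)·[0.5631·0.0000 + 0.4369·1.0000] = 0.4293
Node d (S = 36.19): V_d = e^(−0.0175)·[0.5631·1.0000 + 0.4369·8.2508] = 4.0952
Node 0 (S = 40): V_0 = e^(−0.0175)·[0.5631·0.4293 + 0.4369·4.0952] = 1.9955

€2.00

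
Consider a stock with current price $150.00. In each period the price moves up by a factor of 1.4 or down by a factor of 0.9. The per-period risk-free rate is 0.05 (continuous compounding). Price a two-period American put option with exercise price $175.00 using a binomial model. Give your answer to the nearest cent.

Risk-neutral probability p = (e^0.05 − 0.9)/(1.4 − 0.9) = 0.1513/0.5000 = 0.3025
Terminal stock prices: S_uu = 294, S_ud = 189, S_dd = 121.5
Terminal payoffs (K − S): max(-119, 0) = 0, max(-14, 0) = 0, max(53.5, 0) = 53.5
Node u (S = 210): continuation = e^(−0.05)·[0.3025·0.0000 + 0.6975·0.0000] = 0.0000; exercise value = 0.0000 ≤ continuation, so V_u = 0.0000
Node d (S = 135): continuation = e^(−0.05)·[0.3025·0.0000 + 0.6975·53.5000] = 35.4942; exercise value = 40.0000 > continuation, so V_d = 40.0000 (exercise)
Node 0 (S = 150): continuation = e^(−0.05)·[0.3025·0.0000 + 0.6975·40.0000] = 26.5377; exercise value = 25.0000 ≤ continuation, so V_0 = 26.5377

$26.54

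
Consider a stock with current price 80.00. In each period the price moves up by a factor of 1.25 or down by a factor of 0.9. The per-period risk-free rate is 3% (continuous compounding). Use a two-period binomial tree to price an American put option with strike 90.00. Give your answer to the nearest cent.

10.96

Risk-neutral probability p = (e^0.03 − 0.9)/(1.25 − 0.9) = 0.1305/0.3500 = 0.3727
Terminal stock prices: S_uu = 125, S_ud = 90, S_dd = 64.8
Terminal payoffs (K − S): max(-35, 0) = 0, max(0, 0) = 0, max(25.2, 0) = 25.2
Node u (S = 100): continuation = e^(−0.03)·[0.3727·0.0000 + 0.6273·0.0000] = 0.0000; exercise value = 0.0000 ≤ continuation, so V_u = 0.0000
Node d (S = 72): continuation = e^(−0.03)·[0.3727·0.0000 + 0.6273·25.2000] = 15.3401; exercise value = 18.0000 > continuation, so V_d = 18.0000 (exercise)
Node 0 (S = 80): continuation = e^(−0.03)·[0.3727·0.0000 + 0.6273·18.0000] = 10.9572; exercise value = 10.0000 ≤ continuation, so V_0 = 10.9572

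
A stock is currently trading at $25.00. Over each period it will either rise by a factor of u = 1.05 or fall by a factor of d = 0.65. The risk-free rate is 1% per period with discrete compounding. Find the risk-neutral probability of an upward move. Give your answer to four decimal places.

Risk-neutral probability p = (1 + 0.01 − 0.65)/(1.05 − 0.65) = 0.3600/0.4000 = 0.9000

p = 0.9000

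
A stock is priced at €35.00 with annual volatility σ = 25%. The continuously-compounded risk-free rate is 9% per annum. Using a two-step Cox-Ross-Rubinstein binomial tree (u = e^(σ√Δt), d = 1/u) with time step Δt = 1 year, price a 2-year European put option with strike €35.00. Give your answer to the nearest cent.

CRR parameters: u = e^(σ√Δt) = e^(0.25·√1) = 1.2840, d = 1/u = 0.7788
Per-period rate: rΔt = 0.09·1 = 0.09, so R = e^0.09 = 1.0942
Risk-neutral probability p = (e^0.09 − 0.7788)/(1.2840 − 0.7788) = 0.3154/0.5052 = 0.6242
Terminal stock prices: S_uu = 57.71, S_ud = 35, S_dd = 21.23
Terminal payoffs (K − S): max(-22.71, 0) = 0, max(0, 0) = 0, max(13.77, 0) = 13.77
Node u (S = 44.94): V_u = e^(−0.09)·[0.6242·0.0000 + 0.3758·0.0000] = 0.0000
Node d (S = 27.26): V_d = e^(−0.09)·[0.6242·0.0000 + 0.3758·13.7714] = 4.7296
Node 0 (S = 35): V_0 = e^(−0.09)·[0.6242·0.0000 + 0.3758·4.7296] = 1.6243

€1.62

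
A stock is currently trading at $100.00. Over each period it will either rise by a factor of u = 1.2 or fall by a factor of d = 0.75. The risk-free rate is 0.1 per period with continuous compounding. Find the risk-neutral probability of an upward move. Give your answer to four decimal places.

Risk-neutral probability p = (e^0.1 − 0.75)/(1.2 − 0.75) = 0.3552/0.4500 = 0.7893

p = 0.7893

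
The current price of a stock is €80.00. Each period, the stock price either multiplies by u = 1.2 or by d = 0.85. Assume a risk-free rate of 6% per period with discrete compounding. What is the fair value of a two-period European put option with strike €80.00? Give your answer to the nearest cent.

Risk-neutral probability p = (1 + 0.06 − 0.85)/(1.2 − 0.85) = 0.2100/0.3500 = 0.6000
Terminal stock prices: S_uu = 115.2, S_ud = 81.6, S_dd = 57.8
Terminal payoffs (K − S): max(-35.2, 0) = 0, max(-1.6, 0) = 0, max(22.2, 0) = 22.2
Node u (S = 96): V_u = 1/1.06·[0.6000·0.0000 + 0.4000·0.0000] = 0.0000
Node d (S = 68): V_d = 1/1.06·[0.6000·0.0000 + 0.4000·22.2000] = 8.3774
Node 0 (S = 80): V_0 = 1/1.06·[0.6000·0.0000 + 0.4000·8.3774] = 3.1613

€3.16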